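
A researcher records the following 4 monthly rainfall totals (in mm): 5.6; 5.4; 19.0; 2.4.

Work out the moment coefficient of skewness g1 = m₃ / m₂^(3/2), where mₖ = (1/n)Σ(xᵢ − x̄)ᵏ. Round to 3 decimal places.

x̄ = (5.6 + 5.4 + 19.0 + 2.4) / 4 = 8.1000
deviations (xᵢ − x̄): -2.5000, -2.7000, 10.9000, -5.7000
Σ(xᵢ − x̄)² = 164.8400 ⇒ m₂ = 164.8400/4 = 41.21000
Σ(xᵢ − x̄)³ = 1074.5280 ⇒ m₃ = 1074.5280/4 = 268.63200
m₂^(3/2) = 41.21000^(1.5) = 264.54766
g1 = m₃ / m₂^(3/2) = 268.63200 / 264.54766 ≈ 1.015

1.015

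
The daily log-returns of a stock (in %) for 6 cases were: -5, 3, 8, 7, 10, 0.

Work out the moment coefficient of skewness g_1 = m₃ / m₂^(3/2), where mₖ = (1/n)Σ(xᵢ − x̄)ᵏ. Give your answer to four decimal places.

-0.4987

x̄ = (-5 + 3 + 8 + 7 + 10 + 0) / 6 = 3.8333
deviations (xᵢ − x̄): -8.8333, -0.8333, 4.1667, 3.1667, 6.1667, -3.8333
Σ(xᵢ − x̄)² = 158.8333 ⇒ m₂ = 158.8333/6 = 26.47222
Σ(xᵢ − x̄)³ = -407.5556 ⇒ m₃ = -407.5556/6 = -67.92593
m₂^(3/2) = 26.47222^(1.5) = 136.20266
g_1 = m₃ / m₂^(3/2) = -67.92593 / 136.20266 ≈ -0.4987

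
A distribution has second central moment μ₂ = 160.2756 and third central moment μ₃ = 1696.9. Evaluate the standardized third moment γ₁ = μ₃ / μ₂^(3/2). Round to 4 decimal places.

σ = √μ₂ = √160.2756 = 12.66000
σ³ = μ₂^(3/2) = 2029.08910
γ₁ = μ₃/σ³ = 1696.9 / 2029.08910 ≈ 0.8363

0.8363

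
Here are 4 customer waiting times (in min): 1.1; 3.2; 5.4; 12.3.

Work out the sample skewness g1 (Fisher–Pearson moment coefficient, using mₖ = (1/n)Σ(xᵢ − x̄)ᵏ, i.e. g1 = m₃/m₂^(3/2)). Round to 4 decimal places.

x̄ = (1.1 + 3.2 + 5.4 + 12.3) / 4 = 5.5000
deviations (xᵢ − x̄): -4.4000, -2.3000, -0.1000, 6.8000
Σ(xᵢ − x̄)² = 70.9000 ⇒ m₂ = 70.9000/4 = 17.72500
Σ(xᵢ − x̄)³ = 217.0800 ⇒ m₃ = 217.0800/4 = 54.27000
m₂^(3/2) = 17.72500^(1.5) = 74.62414
g1 = m₃ / m₂^(3/2) = 54.27000 / 74.62414 ≈ 0.7272

0.7272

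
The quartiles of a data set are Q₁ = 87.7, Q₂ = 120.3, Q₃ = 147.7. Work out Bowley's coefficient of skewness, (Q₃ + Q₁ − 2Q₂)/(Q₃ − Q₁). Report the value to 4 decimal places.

numerator: Q₃ + Q₁ − 2Q₂ = 147.7 + 87.7 − 2×120.3 = -5.2000
denominator: Q₃ − Q₁ = 147.7 − 87.7 = 60.0000
Bowley skewness = -5.2000 / 60.0000 ≈ -0.0867

-0.0867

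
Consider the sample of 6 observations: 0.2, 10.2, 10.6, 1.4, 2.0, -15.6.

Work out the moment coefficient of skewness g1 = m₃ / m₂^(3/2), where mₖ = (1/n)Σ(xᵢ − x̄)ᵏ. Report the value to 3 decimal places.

x̄ = (0.2 + 10.2 + 10.6 + 1.4 + 2.0 - 15.6) / 6 = 1.4667
deviations (xᵢ − x̄): -1.2667, 8.7333, 9.1333, -0.0667, 0.5333, -17.0667
Σ(xᵢ − x̄)² = 452.8533 ⇒ m₂ = 452.8533/6 = 75.47556
Σ(xᵢ − x̄)³ = -3544.9244 ⇒ m₃ = -3544.9244/6 = -590.82074
m₂^(3/2) = 75.47556^(1.5) = 655.70648
g1 = m₃ / m₂^(3/2) = -590.82074 / 655.70648 ≈ -0.901

-0.901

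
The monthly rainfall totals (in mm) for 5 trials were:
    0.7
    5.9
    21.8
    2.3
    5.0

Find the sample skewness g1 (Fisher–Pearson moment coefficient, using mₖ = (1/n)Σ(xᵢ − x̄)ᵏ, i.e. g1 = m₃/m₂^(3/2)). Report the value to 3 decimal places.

x̄ = (0.7 + 5.9 + 21.8 + 2.3 + 5.0) / 5 = 7.1400
deviations (xᵢ − x̄): -6.4400, -1.2400, 14.6600, -4.8400, -2.1400
Σ(xᵢ − x̄)² = 285.9320 ⇒ m₂ = 285.9320/5 = 57.18640
Σ(xᵢ − x̄)³ = 2758.4858 ⇒ m₃ = 2758.4858/5 = 551.69717
m₂^(3/2) = 57.18640^(1.5) = 432.45322
g1 = m₃ / m₂^(3/2) = 551.69717 / 432.45322 ≈ 1.276

1.276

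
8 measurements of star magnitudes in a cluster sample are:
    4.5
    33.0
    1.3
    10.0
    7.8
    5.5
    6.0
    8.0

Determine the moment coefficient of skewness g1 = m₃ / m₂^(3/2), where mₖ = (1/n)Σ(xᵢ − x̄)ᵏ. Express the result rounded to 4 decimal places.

1.9478

x̄ = (4.5 + 33.0 + 1.3 + 10.0 + 7.8 + 5.5 + 6.0 + 8.0) / 8 = 9.5125
deviations (xᵢ − x̄): -5.0125, 23.4875, -8.2125, 0.4875, -1.7125, -4.0125, -3.5125, -1.5125
Σ(xᵢ − x̄)² = 678.1288 ⇒ m₂ = 678.1288/8 = 84.76609
Σ(xᵢ − x̄)³ = 12161.0392 ⇒ m₃ = 12161.0392/8 = 1520.12989
m₂^(3/2) = 84.76609^(1.5) = 780.42874
g1 = m₃ / m₂^(3/2) = 1520.12989 / 780.42874 ≈ 1.9478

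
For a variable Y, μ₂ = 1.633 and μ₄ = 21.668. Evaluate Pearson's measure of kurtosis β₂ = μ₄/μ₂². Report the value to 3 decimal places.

μ₂² = 1.633² = 2.66669
μ₄/μ₂² = 21.668 / 2.66669 = 8.12543
β₂ ≈ 8.125

8.125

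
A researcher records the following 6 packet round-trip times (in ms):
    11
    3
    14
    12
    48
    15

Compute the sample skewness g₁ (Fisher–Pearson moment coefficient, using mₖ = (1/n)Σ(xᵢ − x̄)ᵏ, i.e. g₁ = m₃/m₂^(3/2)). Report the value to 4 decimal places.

x̄ = (11 + 3 + 14 + 12 + 48 + 15) / 6 = 17.1667
deviations (xᵢ − x̄): -6.1667, -14.1667, -3.1667, -5.1667, 30.8333, -2.1667
Σ(xᵢ − x̄)² = 1230.8333 ⇒ m₂ = 1230.8333/6 = 205.13889
Σ(xᵢ − x̄)³ = 26055.5556 ⇒ m₃ = 26055.5556/6 = 4342.59259
m₂^(3/2) = 205.13889^(1.5) = 2938.13670
g₁ = m₃ / m₂^(3/2) = 4342.59259 / 2938.13670 ≈ 1.4780

1.4780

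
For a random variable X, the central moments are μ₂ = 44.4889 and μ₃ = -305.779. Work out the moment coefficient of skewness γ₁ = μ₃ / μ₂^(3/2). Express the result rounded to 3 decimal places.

-1.030

σ = √μ₂ = √44.4889 = 6.67000
σ³ = μ₂^(3/2) = 296.74096
γ₁ = μ₃/σ³ = -305.779 / 296.74096 ≈ -1.030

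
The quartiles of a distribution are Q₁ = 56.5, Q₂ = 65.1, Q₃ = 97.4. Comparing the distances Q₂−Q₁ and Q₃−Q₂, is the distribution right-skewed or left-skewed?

Q₂ − Q₁ = 8.6;  Q₃ − Q₂ = 32.3
Q₃ − Q₂ > Q₂ − Q₁ ⇒ the upper half is more spread out ⇒ right-skewed.

right-skewed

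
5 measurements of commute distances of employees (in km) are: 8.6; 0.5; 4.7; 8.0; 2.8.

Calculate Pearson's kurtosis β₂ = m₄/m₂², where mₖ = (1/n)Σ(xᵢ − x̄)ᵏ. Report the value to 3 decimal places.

x̄ = 4.9200
Σ(xᵢ − x̄)² = 47.1080 ⇒ m₂ = 9.42160
Σ(xᵢ − x̄)⁴ = 675.2613 ⇒ m₄ = 135.05226
m₂² = 88.76655
β₂ = m₄/m₂² = 135.05226 / 88.76655 ≈ 1.521

1.521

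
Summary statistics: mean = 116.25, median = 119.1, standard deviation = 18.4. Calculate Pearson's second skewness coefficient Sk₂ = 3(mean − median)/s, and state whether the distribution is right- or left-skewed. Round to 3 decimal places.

Sk₂ = 3(116.25 − 119.1) / 18.4 = 3 × -2.8500 / 18.4
    = -8.5500 / 18.4 ≈ -0.465
Sk₂ < 0 ⇒ mean < median ⇒ left-skewed (negative skew).

-0.465, left-skewed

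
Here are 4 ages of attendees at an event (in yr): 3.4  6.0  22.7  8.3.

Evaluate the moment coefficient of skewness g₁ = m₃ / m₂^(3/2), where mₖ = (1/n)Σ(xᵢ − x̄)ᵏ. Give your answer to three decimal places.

0.971

x̄ = (3.4 + 6.0 + 22.7 + 8.3) / 4 = 10.1000
deviations (xᵢ − x̄): -6.7000, -4.1000, 12.6000, -1.8000
Σ(xᵢ − x̄)² = 223.7000 ⇒ m₂ = 223.7000/4 = 55.92500
Σ(xᵢ − x̄)³ = 1624.8600 ⇒ m₃ = 1624.8600/4 = 406.21500
m₂^(3/2) = 55.92500^(1.5) = 418.22404
g₁ = m₃ / m₂^(3/2) = 406.21500 / 418.22404 ≈ 0.971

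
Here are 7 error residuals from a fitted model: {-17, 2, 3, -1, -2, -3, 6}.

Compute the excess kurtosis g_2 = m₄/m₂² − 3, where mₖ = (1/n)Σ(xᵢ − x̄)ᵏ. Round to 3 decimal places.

0.749

x̄ = -1.7143
Σ(xᵢ − x̄)² = 331.4286 ⇒ m₂ = 47.34694
Σ(xᵢ − x̄)⁴ = 58822.4723 ⇒ m₄ = 8403.21033
m₂² = 2241.73261
g_2 = m₄/m₂² − 3 = 3.74853 − 3 ≈ 0.749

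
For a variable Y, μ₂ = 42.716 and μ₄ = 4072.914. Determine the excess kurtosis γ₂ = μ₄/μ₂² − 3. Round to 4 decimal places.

μ₂² = 42.716² = 1824.65666
μ₄/μ₂² = 4072.914 / 1824.65666 = 2.23215
γ₂ = 2.23215 − 3 ≈ -0.7678

-0.7678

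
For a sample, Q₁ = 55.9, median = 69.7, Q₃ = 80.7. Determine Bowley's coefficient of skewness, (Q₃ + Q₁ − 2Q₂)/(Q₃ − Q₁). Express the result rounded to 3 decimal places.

numerator: Q₃ + Q₁ − 2Q₂ = 80.7 + 55.9 − 2×69.7 = -2.8000
denominator: Q₃ − Q₁ = 80.7 − 55.9 = 24.8000
Bowley skewness = -2.8000 / 24.8000 ≈ -0.113

-0.113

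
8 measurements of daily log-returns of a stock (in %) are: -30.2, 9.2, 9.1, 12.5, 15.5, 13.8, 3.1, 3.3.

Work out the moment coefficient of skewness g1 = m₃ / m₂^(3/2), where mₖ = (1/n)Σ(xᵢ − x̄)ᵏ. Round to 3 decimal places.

-1.863

x̄ = (-30.2 + 9.2 + 9.1 + 12.5 + 15.5 + 13.8 + 3.1 + 3.3) / 8 = 4.5375
deviations (xᵢ − x̄): -34.7375, 4.6625, 4.5625, 7.9625, 10.9625, 9.2625, -1.4375, -1.2375
Σ(xᵢ − x̄)² = 1522.2187 ⇒ m₂ = 1522.2187/8 = 190.27734
Σ(xᵢ − x̄)³ = -39109.1290 ⇒ m₃ = -39109.1290/8 = -4888.64113
m₂^(3/2) = 190.27734^(1.5) = 2624.70573
g1 = m₃ / m₂^(3/2) = -4888.64113 / 2624.70573 ≈ -1.863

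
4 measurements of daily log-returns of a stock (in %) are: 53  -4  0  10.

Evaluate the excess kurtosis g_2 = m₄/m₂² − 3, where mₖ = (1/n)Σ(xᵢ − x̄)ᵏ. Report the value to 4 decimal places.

-0.8096

x̄ = 14.7500
Σ(xᵢ − x̄)² = 2054.7500 ⇒ m₂ = 513.68750
Σ(xᵢ − x̄)⁴ = 2311990.5781 ⇒ m₄ = 577997.64453
m₂² = 263874.84766
g_2 = m₄/m₂² − 3 = 2.19042 − 3 ≈ -0.8096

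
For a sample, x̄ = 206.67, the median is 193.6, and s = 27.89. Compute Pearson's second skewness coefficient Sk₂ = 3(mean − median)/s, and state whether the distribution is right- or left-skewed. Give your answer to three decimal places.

1.406, right-skewed

Sk₂ = 3(206.67 − 193.6) / 27.89 = 3 × 13.0700 / 27.89
    = 39.2100 / 27.89 ≈ 1.406
Sk₂ > 0 ⇒ mean > median ⇒ right-skewed (positive skew).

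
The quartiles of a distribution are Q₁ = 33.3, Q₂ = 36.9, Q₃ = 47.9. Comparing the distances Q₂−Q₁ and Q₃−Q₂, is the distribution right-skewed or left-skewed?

right-skewed

Q₂ − Q₁ = 3.6;  Q₃ − Q₂ = 11.0
Q₃ − Q₂ > Q₂ − Q₁ ⇒ the upper half is more spread out ⇒ right-skewed.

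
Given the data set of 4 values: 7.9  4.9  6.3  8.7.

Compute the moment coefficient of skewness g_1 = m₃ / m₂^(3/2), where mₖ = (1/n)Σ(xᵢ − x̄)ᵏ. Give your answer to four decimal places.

-0.2123

x̄ = (7.9 + 4.9 + 6.3 + 8.7) / 4 = 6.9500
deviations (xᵢ − x̄): 0.9500, -2.0500, -0.6500, 1.7500
Σ(xᵢ − x̄)² = 8.5900 ⇒ m₂ = 8.5900/4 = 2.14750
Σ(xᵢ − x̄)³ = -2.6730 ⇒ m₃ = -2.6730/4 = -0.66825
m₂^(3/2) = 2.14750^(1.5) = 3.14702
g_1 = m₃ / m₂^(3/2) = -0.66825 / 3.14702 ≈ -0.2123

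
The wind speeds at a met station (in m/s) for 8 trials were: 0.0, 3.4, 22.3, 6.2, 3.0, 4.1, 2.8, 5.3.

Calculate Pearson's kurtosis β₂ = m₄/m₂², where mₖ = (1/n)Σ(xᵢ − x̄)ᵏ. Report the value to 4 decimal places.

x̄ = 5.8875
Σ(xᵢ − x̄)² = 331.7288 ⇒ m₂ = 41.46609
Σ(xᵢ − x̄)⁴ = 73970.7936 ⇒ m₄ = 9246.34921
m₂² = 1719.43693
β₂ = m₄/m₂² = 9246.34921 / 1719.43693 ≈ 5.3775

5.3775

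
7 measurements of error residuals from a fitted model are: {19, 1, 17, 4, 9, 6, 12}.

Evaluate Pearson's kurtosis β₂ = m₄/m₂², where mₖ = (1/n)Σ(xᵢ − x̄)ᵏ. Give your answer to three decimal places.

1.694

x̄ = 9.7143
Σ(xᵢ − x̄)² = 267.4286 ⇒ m₂ = 38.20408
Σ(xᵢ − x̄)⁴ = 17303.1254 ⇒ m₄ = 2471.87505
m₂² = 1459.55185
β₂ = m₄/m₂² = 2471.87505 / 1459.55185 ≈ 1.694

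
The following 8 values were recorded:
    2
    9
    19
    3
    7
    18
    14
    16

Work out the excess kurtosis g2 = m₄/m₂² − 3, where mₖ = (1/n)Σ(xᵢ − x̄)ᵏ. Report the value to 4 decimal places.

-1.5099

x̄ = 11.0000
Σ(xᵢ − x̄)² = 312.0000 ⇒ m₂ = 39.00000
Σ(xᵢ − x̄)⁴ = 18132.0000 ⇒ m₄ = 2266.50000
m₂² = 1521.00000
g2 = m₄/m₂² − 3 = 1.49014 − 3 ≈ -1.5099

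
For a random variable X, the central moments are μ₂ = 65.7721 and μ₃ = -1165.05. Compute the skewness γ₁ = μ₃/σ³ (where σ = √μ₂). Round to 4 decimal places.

-2.1841

σ = √μ₂ = √65.7721 = 8.11000
σ³ = μ₂^(3/2) = 533.41173
γ₁ = μ₃/σ³ = -1165.05 / 533.41173 ≈ -2.1841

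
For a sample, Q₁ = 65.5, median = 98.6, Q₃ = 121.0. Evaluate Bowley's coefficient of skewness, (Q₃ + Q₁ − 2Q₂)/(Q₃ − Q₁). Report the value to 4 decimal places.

-0.1928

numerator: Q₃ + Q₁ − 2Q₂ = 121.0 + 65.5 − 2×98.6 = -10.7000
denominator: Q₃ − Q₁ = 121.0 − 65.5 = 55.5000
Bowley skewness = -10.7000 / 55.5000 ≈ -0.1928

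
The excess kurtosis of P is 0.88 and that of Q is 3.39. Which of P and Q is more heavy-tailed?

Q

Higher excess kurtosis ⇒ heavier tails relative to the normal distribution.
0.88 vs 3.39: the larger is 3.39, so Q has heavier tails.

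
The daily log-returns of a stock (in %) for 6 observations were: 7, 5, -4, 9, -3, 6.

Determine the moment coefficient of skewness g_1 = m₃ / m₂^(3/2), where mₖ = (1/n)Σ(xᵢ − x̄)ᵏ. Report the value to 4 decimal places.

x̄ = (7 + 5 - 4 + 9 - 3 + 6) / 6 = 3.3333
deviations (xᵢ − x̄): 3.6667, 1.6667, -7.3333, 5.6667, -6.3333, 2.6667
Σ(xᵢ − x̄)² = 149.3333 ⇒ m₂ = 149.3333/6 = 24.88889
Σ(xᵢ − x̄)³ = -393.5556 ⇒ m₃ = -393.5556/6 = -65.59259
m₂^(3/2) = 24.88889^(1.5) = 124.16759
g_1 = m₃ / m₂^(3/2) = -65.59259 / 124.16759 ≈ -0.5283

-0.5283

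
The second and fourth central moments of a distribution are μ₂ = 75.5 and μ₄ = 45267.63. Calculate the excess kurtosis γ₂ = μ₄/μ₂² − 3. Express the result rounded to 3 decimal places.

4.941

μ₂² = 75.5² = 5700.25000
μ₄/μ₂² = 45267.63 / 5700.25000 = 7.94134
γ₂ = 7.94134 − 3 ≈ 4.941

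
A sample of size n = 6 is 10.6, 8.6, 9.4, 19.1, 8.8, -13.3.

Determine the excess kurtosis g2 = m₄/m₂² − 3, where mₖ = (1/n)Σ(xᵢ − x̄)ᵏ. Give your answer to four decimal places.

x̄ = 7.2000
Σ(xᵢ − x̄)² = 582.7800 ⇒ m₂ = 97.13000
Σ(xᵢ − x̄)⁴ = 196830.9090 ⇒ m₄ = 32805.15150
m₂² = 9434.23690
g2 = m₄/m₂² − 3 = 3.47724 − 3 ≈ 0.4772

0.4772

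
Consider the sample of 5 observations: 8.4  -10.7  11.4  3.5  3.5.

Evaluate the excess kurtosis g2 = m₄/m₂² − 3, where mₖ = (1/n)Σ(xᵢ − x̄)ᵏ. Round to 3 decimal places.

-0.417

x̄ = 3.2200
Σ(xᵢ − x̄)² = 287.6680 ⇒ m₂ = 57.53360
Σ(xᵢ − x̄)⁴ = 42742.6770 ⇒ m₄ = 8548.53541
m₂² = 3310.11513
g2 = m₄/m₂² − 3 = 2.58255 − 3 ≈ -0.417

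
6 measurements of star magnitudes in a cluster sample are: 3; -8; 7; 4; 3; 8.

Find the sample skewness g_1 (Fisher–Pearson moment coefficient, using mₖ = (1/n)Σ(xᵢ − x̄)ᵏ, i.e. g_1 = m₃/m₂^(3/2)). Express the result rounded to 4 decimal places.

-1.2491

x̄ = (3 - 8 + 7 + 4 + 3 + 8) / 6 = 2.8333
deviations (xᵢ − x̄): 0.1667, -10.8333, 4.1667, 1.1667, 0.1667, 5.1667
Σ(xᵢ − x̄)² = 162.8333 ⇒ m₂ = 162.8333/6 = 27.13889
Σ(xᵢ − x̄)³ = -1059.5556 ⇒ m₃ = -1059.5556/6 = -176.59259
m₂^(3/2) = 27.13889^(1.5) = 141.38004
g_1 = m₃ / m₂^(3/2) = -176.59259 / 141.38004 ≈ -1.2491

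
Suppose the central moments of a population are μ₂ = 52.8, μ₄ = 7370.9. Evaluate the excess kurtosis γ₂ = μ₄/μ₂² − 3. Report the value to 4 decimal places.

μ₂² = 52.8² = 2787.84000
μ₄/μ₂² = 7370.9 / 2787.84000 = 2.64395
γ₂ = 2.64395 − 3 ≈ -0.3561

-0.3561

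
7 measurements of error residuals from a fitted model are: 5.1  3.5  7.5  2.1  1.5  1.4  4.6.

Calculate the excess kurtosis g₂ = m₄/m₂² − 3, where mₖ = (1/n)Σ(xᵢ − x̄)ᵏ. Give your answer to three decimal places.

-0.854

x̄ = 3.6714
Σ(xᵢ − x̄)² = 29.9343 ⇒ m₂ = 4.27633
Σ(xᵢ − x̄)⁴ = 274.7144 ⇒ m₄ = 39.24491
m₂² = 18.28697
g₂ = m₄/m₂² − 3 = 2.14606 − 3 ≈ -0.854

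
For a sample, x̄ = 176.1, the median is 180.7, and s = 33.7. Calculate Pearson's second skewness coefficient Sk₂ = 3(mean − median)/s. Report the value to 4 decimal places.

-0.4095

Sk₂ = 3(176.1 − 180.7) / 33.7 = 3 × -4.6000 / 33.7
    = -13.8000 / 33.7 ≈ -0.4095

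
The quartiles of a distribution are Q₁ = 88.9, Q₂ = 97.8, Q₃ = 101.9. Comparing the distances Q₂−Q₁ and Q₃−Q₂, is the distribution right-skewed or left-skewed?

left-skewed

Q₂ − Q₁ = 8.9;  Q₃ − Q₂ = 4.1
Q₂ − Q₁ > Q₃ − Q₂ ⇒ the lower half is more spread out ⇒ left-skewed.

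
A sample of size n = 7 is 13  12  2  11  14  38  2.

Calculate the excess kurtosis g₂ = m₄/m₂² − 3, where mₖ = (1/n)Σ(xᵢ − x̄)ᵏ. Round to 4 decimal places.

x̄ = 13.1429
Σ(xᵢ − x̄)² = 872.8571 ⇒ m₂ = 124.69388
Σ(xᵢ − x̄)⁴ = 412629.0321 ⇒ m₄ = 58947.00458
m₂² = 15548.56310
g₂ = m₄/m₂² − 3 = 3.79115 − 3 ≈ 0.7912

0.7912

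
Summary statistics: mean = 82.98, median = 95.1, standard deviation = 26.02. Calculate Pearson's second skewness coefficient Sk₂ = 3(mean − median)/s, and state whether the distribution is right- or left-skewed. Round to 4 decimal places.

Sk₂ = 3(82.98 − 95.1) / 26.02 = 3 × -12.1200 / 26.02
    = -36.3600 / 26.02 ≈ -1.3974
Sk₂ < 0 ⇒ mean < median ⇒ left-skewed (negative skew).

-1.3974, left-skewed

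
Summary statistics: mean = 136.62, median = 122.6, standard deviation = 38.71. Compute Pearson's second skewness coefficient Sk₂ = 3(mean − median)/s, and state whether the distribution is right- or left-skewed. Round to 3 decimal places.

Sk₂ = 3(136.62 − 122.6) / 38.71 = 3 × 14.0200 / 38.71
    = 42.0600 / 38.71 ≈ 1.087
Sk₂ > 0 ⇒ mean > median ⇒ right-skewed (positive skew).

1.087, right-skewed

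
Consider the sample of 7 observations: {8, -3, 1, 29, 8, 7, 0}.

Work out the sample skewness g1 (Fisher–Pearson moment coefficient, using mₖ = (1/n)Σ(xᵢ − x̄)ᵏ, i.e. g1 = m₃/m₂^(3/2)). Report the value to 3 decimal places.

1.340

x̄ = (8 - 3 + 1 + 29 + 8 + 7 + 0) / 7 = 7.1429
deviations (xᵢ − x̄): 0.8571, -10.1429, -6.1429, 21.8571, 0.8571, -0.1429, -7.1429
Σ(xᵢ − x̄)² = 670.8571 ⇒ m₂ = 670.8571/7 = 95.83673
Σ(xᵢ − x̄)³ = 8803.4694 ⇒ m₃ = 8803.4694/7 = 1257.63848
m₂^(3/2) = 95.83673^(1.5) = 938.20558
g1 = m₃ / m₂^(3/2) = 1257.63848 / 938.20558 ≈ 1.340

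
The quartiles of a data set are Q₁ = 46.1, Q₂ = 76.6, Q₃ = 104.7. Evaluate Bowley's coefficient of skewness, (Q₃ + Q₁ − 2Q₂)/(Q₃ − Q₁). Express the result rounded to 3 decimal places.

numerator: Q₃ + Q₁ − 2Q₂ = 104.7 + 46.1 − 2×76.6 = -2.4000
denominator: Q₃ − Q₁ = 104.7 − 46.1 = 58.6000
Bowley skewness = -2.4000 / 58.6000 ≈ -0.041

-0.041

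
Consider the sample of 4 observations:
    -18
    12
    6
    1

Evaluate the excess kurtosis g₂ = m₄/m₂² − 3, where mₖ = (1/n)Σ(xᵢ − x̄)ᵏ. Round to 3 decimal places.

x̄ = 0.2500
Σ(xᵢ − x̄)² = 504.7500 ⇒ m₂ = 126.18750
Σ(xᵢ − x̄)⁴ = 131085.3281 ⇒ m₄ = 32771.33203
m₂² = 15923.28516
g₂ = m₄/m₂² − 3 = 2.05808 − 3 ≈ -0.942

-0.942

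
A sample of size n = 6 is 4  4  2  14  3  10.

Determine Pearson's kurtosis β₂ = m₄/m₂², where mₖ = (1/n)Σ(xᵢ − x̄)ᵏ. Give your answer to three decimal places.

x̄ = 6.1667
Σ(xᵢ − x̄)² = 112.8333 ⇒ m₂ = 18.80556
Σ(xᵢ − x̄)⁴ = 4427.1528 ⇒ m₄ = 737.85880
m₂² = 353.64892
β₂ = m₄/m₂² = 737.85880 / 353.64892 ≈ 2.086

2.086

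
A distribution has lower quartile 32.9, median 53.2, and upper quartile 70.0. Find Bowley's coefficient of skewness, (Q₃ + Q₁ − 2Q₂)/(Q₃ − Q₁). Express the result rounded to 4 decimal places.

-0.0943

numerator: Q₃ + Q₁ − 2Q₂ = 70.0 + 32.9 − 2×53.2 = -3.5000
denominator: Q₃ − Q₁ = 70.0 − 32.9 = 37.1000
Bowley skewness = -3.5000 / 37.1000 ≈ -0.0943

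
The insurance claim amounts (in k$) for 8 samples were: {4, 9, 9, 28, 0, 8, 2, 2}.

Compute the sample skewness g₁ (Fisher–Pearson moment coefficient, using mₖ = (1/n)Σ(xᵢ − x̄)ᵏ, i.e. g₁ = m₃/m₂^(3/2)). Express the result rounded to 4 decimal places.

1.6093

x̄ = (4 + 9 + 9 + 28 + 0 + 8 + 2 + 2) / 8 = 7.7500
deviations (xᵢ − x̄): -3.7500, 1.2500, 1.2500, 20.2500, -7.7500, 0.2500, -5.7500, -5.7500
Σ(xᵢ − x̄)² = 553.5000 ⇒ m₂ = 553.5000/8 = 69.18750
Σ(xᵢ − x̄)³ = 7409.2500 ⇒ m₃ = 7409.2500/8 = 926.15625
m₂^(3/2) = 69.18750^(1.5) = 575.49487
g₁ = m₃ / m₂^(3/2) = 926.15625 / 575.49487 ≈ 1.6093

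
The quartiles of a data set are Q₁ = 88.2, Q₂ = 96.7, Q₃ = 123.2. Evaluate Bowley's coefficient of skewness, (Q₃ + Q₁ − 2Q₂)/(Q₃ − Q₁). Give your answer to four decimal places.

numerator: Q₃ + Q₁ − 2Q₂ = 123.2 + 88.2 − 2×96.7 = 18.0000
denominator: Q₃ − Q₁ = 123.2 − 88.2 = 35.0000
Bowley skewness = 18.0000 / 35.0000 ≈ 0.5143

0.5143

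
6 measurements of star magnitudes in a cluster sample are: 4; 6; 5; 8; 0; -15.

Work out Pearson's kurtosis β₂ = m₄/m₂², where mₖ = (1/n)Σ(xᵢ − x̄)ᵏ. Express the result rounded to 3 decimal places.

x̄ = 1.3333
Σ(xᵢ − x̄)² = 355.3333 ⇒ m₂ = 59.22222
Σ(xᵢ − x̄)⁴ = 73854.4444 ⇒ m₄ = 12309.07407
m₂² = 3507.27160
β₂ = m₄/m₂² = 12309.07407 / 3507.27160 ≈ 3.510

3.510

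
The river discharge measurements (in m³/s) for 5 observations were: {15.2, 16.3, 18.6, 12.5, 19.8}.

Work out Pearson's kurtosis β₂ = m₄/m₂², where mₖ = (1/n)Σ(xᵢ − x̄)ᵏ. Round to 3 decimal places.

x̄ = 16.4800
Σ(xᵢ − x̄)² = 33.0280 ⇒ m₂ = 6.60560
Σ(xᵢ − x̄)⁴ = 395.2966 ⇒ m₄ = 79.05932
m₂² = 43.63395
β₂ = m₄/m₂² = 79.05932 / 43.63395 ≈ 1.812

1.812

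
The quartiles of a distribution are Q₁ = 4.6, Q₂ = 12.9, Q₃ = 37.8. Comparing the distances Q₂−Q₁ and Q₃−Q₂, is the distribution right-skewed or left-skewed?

Q₂ − Q₁ = 8.3;  Q₃ − Q₂ = 24.9
Q₃ − Q₂ > Q₂ − Q₁ ⇒ the upper half is more spread out ⇒ right-skewed.

right-skewed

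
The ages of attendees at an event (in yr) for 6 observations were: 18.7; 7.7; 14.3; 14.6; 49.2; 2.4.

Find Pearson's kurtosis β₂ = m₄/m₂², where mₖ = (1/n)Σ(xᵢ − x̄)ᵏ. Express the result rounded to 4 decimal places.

3.4229

x̄ = 17.8167
Σ(xᵢ − x̄)² = 1348.4283 ⇒ m₂ = 224.73806
Σ(xᵢ − x̄)⁴ = 1037279.0732 ⇒ m₄ = 172879.84554
m₂² = 50507.19361
β₂ = m₄/m₂² = 172879.84554 / 50507.19361 ≈ 3.4229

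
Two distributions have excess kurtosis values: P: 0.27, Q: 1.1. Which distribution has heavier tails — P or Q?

Higher excess kurtosis ⇒ heavier tails relative to the normal distribution.
0.27 vs 1.1: the larger is 1.1, so Q has heavier tails.

Q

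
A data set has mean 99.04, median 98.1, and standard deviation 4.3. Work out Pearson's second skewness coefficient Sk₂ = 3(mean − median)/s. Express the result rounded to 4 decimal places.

0.6558

Sk₂ = 3(99.04 − 98.1) / 4.3 = 3 × 0.9400 / 4.3
    = 2.8200 / 4.3 ≈ 0.6558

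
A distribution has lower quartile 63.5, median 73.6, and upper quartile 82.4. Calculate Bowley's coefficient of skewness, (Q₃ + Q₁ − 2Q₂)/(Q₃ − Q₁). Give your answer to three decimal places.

numerator: Q₃ + Q₁ − 2Q₂ = 82.4 + 63.5 − 2×73.6 = -1.3000
denominator: Q₃ − Q₁ = 82.4 − 63.5 = 18.9000
Bowley skewness = -1.3000 / 18.9000 ≈ -0.069

-0.069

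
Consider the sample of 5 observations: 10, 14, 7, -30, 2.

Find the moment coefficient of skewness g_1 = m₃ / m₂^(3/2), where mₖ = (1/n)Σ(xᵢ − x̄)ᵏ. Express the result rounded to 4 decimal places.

-1.2768

x̄ = (10 + 14 + 7 - 30 + 2) / 5 = 0.6000
deviations (xᵢ − x̄): 9.4000, 13.4000, 6.4000, -30.6000, 1.4000
Σ(xᵢ − x̄)² = 1247.2000 ⇒ m₂ = 1247.2000/5 = 249.44000
Σ(xᵢ − x̄)³ = -25151.0400 ⇒ m₃ = -25151.0400/5 = -5030.20800
m₂^(3/2) = 249.44000^(1.5) = 3939.57295
g_1 = m₃ / m₂^(3/2) = -5030.20800 / 3939.57295 ≈ -1.2768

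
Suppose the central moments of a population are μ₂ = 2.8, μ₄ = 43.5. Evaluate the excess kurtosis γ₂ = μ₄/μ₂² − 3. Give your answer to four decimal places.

2.5485

μ₂² = 2.8² = 7.84000
μ₄/μ₂² = 43.5 / 7.84000 = 5.54847
γ₂ = 5.54847 − 3 ≈ 2.5485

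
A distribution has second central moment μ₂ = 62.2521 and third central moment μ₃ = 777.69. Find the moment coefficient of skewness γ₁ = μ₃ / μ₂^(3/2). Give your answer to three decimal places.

1.583

σ = √μ₂ = √62.2521 = 7.89000
σ³ = μ₂^(3/2) = 491.16907
γ₁ = μ₃/σ³ = 777.69 / 491.16907 ≈ 1.583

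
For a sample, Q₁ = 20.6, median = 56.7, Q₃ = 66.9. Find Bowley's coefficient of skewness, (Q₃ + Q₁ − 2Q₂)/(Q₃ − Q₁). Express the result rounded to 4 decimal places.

numerator: Q₃ + Q₁ − 2Q₂ = 66.9 + 20.6 − 2×56.7 = -25.9000
denominator: Q₃ − Q₁ = 66.9 − 20.6 = 46.3000
Bowley skewness = -25.9000 / 46.3000 ≈ -0.5594

-0.5594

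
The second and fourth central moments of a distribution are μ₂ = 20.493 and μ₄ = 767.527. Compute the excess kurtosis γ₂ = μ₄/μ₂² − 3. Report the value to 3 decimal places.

-1.172

μ₂² = 20.493² = 419.96305
μ₄/μ₂² = 767.527 / 419.96305 = 1.82761
γ₂ = 1.82761 − 3 ≈ -1.172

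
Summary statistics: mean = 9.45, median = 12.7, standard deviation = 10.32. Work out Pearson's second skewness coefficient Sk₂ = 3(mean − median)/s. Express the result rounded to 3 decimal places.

-0.945

Sk₂ = 3(9.45 − 12.7) / 10.32 = 3 × -3.2500 / 10.32
    = -9.7500 / 10.32 ≈ -0.945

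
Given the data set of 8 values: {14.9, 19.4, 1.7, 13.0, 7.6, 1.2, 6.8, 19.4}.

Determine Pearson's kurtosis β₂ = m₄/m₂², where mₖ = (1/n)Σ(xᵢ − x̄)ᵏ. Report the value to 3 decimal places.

x̄ = 10.5000
Σ(xᵢ − x̄)² = 370.0600 ⇒ m₂ = 46.25750
Σ(xᵢ − x̄)⁴ = 26697.9382 ⇒ m₄ = 3337.24227
m₂² = 2139.75631
β₂ = m₄/m₂² = 3337.24227 / 2139.75631 ≈ 1.560

1.560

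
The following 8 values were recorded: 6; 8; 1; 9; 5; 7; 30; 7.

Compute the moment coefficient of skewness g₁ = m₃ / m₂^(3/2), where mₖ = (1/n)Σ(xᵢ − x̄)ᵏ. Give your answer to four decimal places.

1.9081

x̄ = (6 + 8 + 1 + 9 + 5 + 7 + 30 + 7) / 8 = 9.1250
deviations (xᵢ − x̄): -3.1250, -1.1250, -8.1250, -0.1250, -4.1250, -2.1250, 20.8750, -2.1250
Σ(xᵢ − x̄)² = 538.8750 ⇒ m₂ = 538.8750/8 = 67.35938
Σ(xᵢ − x̄)³ = 8438.9063 ⇒ m₃ = 8438.9063/8 = 1054.86328
m₂^(3/2) = 67.35938^(1.5) = 552.83696
g₁ = m₃ / m₂^(3/2) = 1054.86328 / 552.83696 ≈ 1.9081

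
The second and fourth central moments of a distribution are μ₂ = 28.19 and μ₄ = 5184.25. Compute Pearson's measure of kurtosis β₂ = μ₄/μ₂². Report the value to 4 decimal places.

μ₂² = 28.19² = 794.67610
μ₄/μ₂² = 5184.25 / 794.67610 = 6.52373
β₂ ≈ 6.5237

6.5237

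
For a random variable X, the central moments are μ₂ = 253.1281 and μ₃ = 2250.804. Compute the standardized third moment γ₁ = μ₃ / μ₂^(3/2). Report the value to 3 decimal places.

0.559

σ = √μ₂ = √253.1281 = 15.91000
σ³ = μ₂^(3/2) = 4027.26807
γ₁ = μ₃/σ³ = 2250.804 / 4027.26807 ≈ 0.559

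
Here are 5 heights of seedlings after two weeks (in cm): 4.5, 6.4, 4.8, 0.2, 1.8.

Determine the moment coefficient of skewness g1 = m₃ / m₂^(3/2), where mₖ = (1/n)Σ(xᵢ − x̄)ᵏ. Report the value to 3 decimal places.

-0.293

x̄ = (4.5 + 6.4 + 4.8 + 0.2 + 1.8) / 5 = 3.5400
deviations (xᵢ − x̄): 0.9600, 2.8600, 1.2600, -3.3400, -1.7400
Σ(xᵢ − x̄)² = 24.8720 ⇒ m₂ = 24.8720/5 = 4.97440
Σ(xᵢ − x̄)³ = -16.2490 ⇒ m₃ = -16.2490/5 = -3.24979
m₂^(3/2) = 4.97440^(1.5) = 11.09458
g1 = m₃ / m₂^(3/2) = -3.24979 / 11.09458 ≈ -0.293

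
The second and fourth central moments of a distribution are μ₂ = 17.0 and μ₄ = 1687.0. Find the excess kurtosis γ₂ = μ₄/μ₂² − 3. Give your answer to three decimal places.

2.837

μ₂² = 17.0² = 289.00000
μ₄/μ₂² = 1687.0 / 289.00000 = 5.83737
γ₂ = 5.83737 − 3 ≈ 2.837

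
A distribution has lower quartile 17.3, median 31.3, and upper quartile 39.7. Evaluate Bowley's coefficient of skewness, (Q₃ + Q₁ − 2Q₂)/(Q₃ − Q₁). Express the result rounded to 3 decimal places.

-0.250

numerator: Q₃ + Q₁ − 2Q₂ = 39.7 + 17.3 − 2×31.3 = -5.6000
denominator: Q₃ − Q₁ = 39.7 − 17.3 = 22.4000
Bowley skewness = -5.6000 / 22.4000 ≈ -0.250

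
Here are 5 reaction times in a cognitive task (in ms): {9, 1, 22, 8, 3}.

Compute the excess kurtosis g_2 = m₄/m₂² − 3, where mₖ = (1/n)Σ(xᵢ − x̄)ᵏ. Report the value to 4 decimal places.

x̄ = 8.6000
Σ(xᵢ − x̄)² = 269.2000 ⇒ m₂ = 53.84000
Σ(xᵢ − x̄)⁴ = 36561.6160 ⇒ m₄ = 7312.32320
m₂² = 2898.74560
g_2 = m₄/m₂² − 3 = 2.52258 − 3 ≈ -0.4774

-0.4774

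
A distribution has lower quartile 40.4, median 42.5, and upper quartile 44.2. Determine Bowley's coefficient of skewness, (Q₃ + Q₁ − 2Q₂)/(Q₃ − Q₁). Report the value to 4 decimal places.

-0.1053

numerator: Q₃ + Q₁ − 2Q₂ = 44.2 + 40.4 − 2×42.5 = -0.4000
denominator: Q₃ − Q₁ = 44.2 − 40.4 = 3.8000
Bowley skewness = -0.4000 / 3.8000 ≈ -0.1053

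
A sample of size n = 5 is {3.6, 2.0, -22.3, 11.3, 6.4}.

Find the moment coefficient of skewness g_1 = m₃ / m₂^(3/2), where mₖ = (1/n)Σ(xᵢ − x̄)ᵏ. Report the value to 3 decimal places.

x̄ = (3.6 + 2.0 - 22.3 + 11.3 + 6.4) / 5 = 0.2000
deviations (xᵢ − x̄): 3.4000, 1.8000, -22.5000, 11.1000, 6.2000
Σ(xᵢ − x̄)² = 682.7000 ⇒ m₂ = 682.7000/5 = 136.54000
Σ(xᵢ − x̄)³ = -9739.5300 ⇒ m₃ = -9739.5300/5 = -1947.90600
m₂^(3/2) = 136.54000^(1.5) = 1595.47443
g_1 = m₃ / m₂^(3/2) = -1947.90600 / 1595.47443 ≈ -1.221

-1.221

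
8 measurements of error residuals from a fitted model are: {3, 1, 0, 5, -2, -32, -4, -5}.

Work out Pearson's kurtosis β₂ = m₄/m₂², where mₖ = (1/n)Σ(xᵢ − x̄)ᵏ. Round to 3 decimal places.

x̄ = -4.2500
Σ(xᵢ − x̄)² = 959.5000 ⇒ m₂ = 119.93750
Σ(xᵢ − x̄)⁴ = 604191.9063 ⇒ m₄ = 75523.98828
m₂² = 14385.00391
β₂ = m₄/m₂² = 75523.98828 / 14385.00391 ≈ 5.250

5.250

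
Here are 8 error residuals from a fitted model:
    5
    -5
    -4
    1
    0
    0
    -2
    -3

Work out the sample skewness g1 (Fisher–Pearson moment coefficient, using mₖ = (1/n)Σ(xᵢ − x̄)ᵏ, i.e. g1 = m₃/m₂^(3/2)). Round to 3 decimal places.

x̄ = (5 - 5 - 4 + 1 + 0 + 0 - 2 - 3) / 8 = -1.0000
deviations (xᵢ − x̄): 6.0000, -4.0000, -3.0000, 2.0000, 1.0000, 1.0000, -1.0000, -2.0000
Σ(xᵢ − x̄)² = 72.0000 ⇒ m₂ = 72.0000/8 = 9.00000
Σ(xᵢ − x̄)³ = 126.0000 ⇒ m₃ = 126.0000/8 = 15.75000
m₂^(3/2) = 9.00000^(1.5) = 27.00000
g1 = m₃ / m₂^(3/2) = 15.75000 / 27.00000 ≈ 0.583

0.583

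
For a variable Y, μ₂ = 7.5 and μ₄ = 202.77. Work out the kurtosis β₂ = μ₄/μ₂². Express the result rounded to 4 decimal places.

μ₂² = 7.5² = 56.25000
μ₄/μ₂² = 202.77 / 56.25000 = 3.60480
β₂ ≈ 3.6048

3.6048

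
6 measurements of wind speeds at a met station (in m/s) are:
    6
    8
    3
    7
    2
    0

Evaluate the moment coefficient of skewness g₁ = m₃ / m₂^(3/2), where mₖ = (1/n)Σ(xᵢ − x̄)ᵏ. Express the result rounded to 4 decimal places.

x̄ = (6 + 8 + 3 + 7 + 2 + 0) / 6 = 4.3333
deviations (xᵢ − x̄): 1.6667, 3.6667, -1.3333, 2.6667, -2.3333, -4.3333
Σ(xᵢ − x̄)² = 49.3333 ⇒ m₂ = 49.3333/6 = 8.22222
Σ(xᵢ − x̄)³ = -23.5556 ⇒ m₃ = -23.5556/6 = -3.92593
m₂^(3/2) = 8.22222^(1.5) = 23.57674
g₁ = m₃ / m₂^(3/2) = -3.92593 / 23.57674 ≈ -0.1665

-0.1665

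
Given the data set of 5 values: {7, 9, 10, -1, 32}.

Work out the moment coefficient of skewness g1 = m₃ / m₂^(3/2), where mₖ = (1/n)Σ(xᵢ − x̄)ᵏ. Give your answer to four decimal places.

1.0113

x̄ = (7 + 9 + 10 - 1 + 32) / 5 = 11.4000
deviations (xᵢ − x̄): -4.4000, -2.4000, -1.4000, -12.4000, 20.6000
Σ(xᵢ − x̄)² = 605.2000 ⇒ m₂ = 605.2000/5 = 121.04000
Σ(xᵢ − x̄)³ = 6733.4400 ⇒ m₃ = 6733.4400/5 = 1346.68800
m₂^(3/2) = 121.04000^(1.5) = 1331.66005
g1 = m₃ / m₂^(3/2) = 1346.68800 / 1331.66005 ≈ 1.0113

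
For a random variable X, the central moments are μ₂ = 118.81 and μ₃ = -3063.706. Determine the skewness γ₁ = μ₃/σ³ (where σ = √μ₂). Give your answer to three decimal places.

-2.366

σ = √μ₂ = √118.81 = 10.90000
σ³ = μ₂^(3/2) = 1295.02900
γ₁ = μ₃/σ³ = -3063.706 / 1295.02900 ≈ -2.366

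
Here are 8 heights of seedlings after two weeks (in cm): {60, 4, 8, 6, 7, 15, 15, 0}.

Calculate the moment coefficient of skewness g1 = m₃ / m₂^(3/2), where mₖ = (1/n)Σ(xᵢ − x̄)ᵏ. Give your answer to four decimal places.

x̄ = (60 + 4 + 8 + 6 + 7 + 15 + 15 + 0) / 8 = 14.3750
deviations (xᵢ − x̄): 45.6250, -10.3750, -6.3750, -8.3750, -7.3750, 0.6250, 0.6250, -14.3750
Σ(xᵢ − x̄)² = 2561.8750 ⇒ m₂ = 2561.8750/8 = 320.23438
Σ(xᵢ − x̄)³ = 89640.4688 ⇒ m₃ = 89640.4688/8 = 11205.05859
m₂^(3/2) = 320.23438^(1.5) = 5730.62411
g1 = m₃ / m₂^(3/2) = 11205.05859 / 5730.62411 ≈ 1.9553

1.9553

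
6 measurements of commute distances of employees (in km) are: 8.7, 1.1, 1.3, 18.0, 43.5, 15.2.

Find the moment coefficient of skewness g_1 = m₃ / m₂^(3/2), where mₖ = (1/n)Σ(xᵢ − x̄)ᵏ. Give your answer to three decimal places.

x̄ = (8.7 + 1.1 + 1.3 + 18.0 + 43.5 + 15.2) / 6 = 14.6333
deviations (xᵢ − x̄): -5.9333, -13.5333, -13.3333, 3.3667, 28.8667, 0.5667
Σ(xᵢ − x̄)² = 1241.0733 ⇒ m₂ = 1241.0733/6 = 206.84556
Σ(xᵢ − x̄)³ = 19034.5904 ⇒ m₃ = 19034.5904/6 = 3172.43174
m₂^(3/2) = 206.84556^(1.5) = 2974.87889
g_1 = m₃ / m₂^(3/2) = 3172.43174 / 2974.87889 ≈ 1.066

1.066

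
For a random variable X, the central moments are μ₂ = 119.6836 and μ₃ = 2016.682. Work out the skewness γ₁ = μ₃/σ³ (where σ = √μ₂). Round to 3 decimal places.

σ = √μ₂ = √119.6836 = 10.94000
σ³ = μ₂^(3/2) = 1309.33858
γ₁ = μ₃/σ³ = 2016.682 / 1309.33858 ≈ 1.540

1.540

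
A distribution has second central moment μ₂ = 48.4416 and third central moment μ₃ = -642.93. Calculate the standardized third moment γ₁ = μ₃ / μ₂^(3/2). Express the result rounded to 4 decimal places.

σ = √μ₂ = √48.4416 = 6.96000
σ³ = μ₂^(3/2) = 337.15354
γ₁ = μ₃/σ³ = -642.93 / 337.15354 ≈ -1.9069

-1.9069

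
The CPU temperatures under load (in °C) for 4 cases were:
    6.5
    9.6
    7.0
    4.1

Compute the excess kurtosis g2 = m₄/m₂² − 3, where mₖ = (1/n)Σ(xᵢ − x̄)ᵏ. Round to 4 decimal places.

x̄ = 6.8000
Σ(xᵢ − x̄)² = 15.2600 ⇒ m₂ = 3.81500
Σ(xᵢ − x̄)⁴ = 114.6194 ⇒ m₄ = 28.65485
m₂² = 14.55423
g2 = m₄/m₂² − 3 = 1.96883 − 3 ≈ -1.0312

-1.0312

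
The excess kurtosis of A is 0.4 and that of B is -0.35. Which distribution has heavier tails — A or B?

A

Higher excess kurtosis ⇒ heavier tails relative to the normal distribution.
0.4 vs -0.35: the larger is 0.4, so A has heavier tails. (A is leptokurtic — heavier-than-normal tails; the other is platykurtic.)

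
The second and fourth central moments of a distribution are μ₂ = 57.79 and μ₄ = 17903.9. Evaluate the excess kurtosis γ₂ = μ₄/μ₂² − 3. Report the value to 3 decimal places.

μ₂² = 57.79² = 3339.68410
μ₄/μ₂² = 17903.9 / 3339.68410 = 5.36096
γ₂ = 5.36096 − 3 ≈ 2.361

2.361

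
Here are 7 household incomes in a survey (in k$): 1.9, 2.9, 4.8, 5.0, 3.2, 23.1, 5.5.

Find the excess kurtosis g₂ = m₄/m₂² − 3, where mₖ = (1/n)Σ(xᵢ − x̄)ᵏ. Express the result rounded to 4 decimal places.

1.8865

x̄ = 6.6286
Σ(xᵢ − x̄)² = 326.5943 ⇒ m₂ = 46.65633
Σ(xᵢ − x̄)⁴ = 74459.2426 ⇒ m₄ = 10637.03465
m₂² = 2176.81281
g₂ = m₄/m₂² − 3 = 4.88652 − 3 ≈ 1.8865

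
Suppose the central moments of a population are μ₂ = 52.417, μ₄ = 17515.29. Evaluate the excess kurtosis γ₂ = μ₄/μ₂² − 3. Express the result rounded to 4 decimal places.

μ₂² = 52.417² = 2747.54189
μ₄/μ₂² = 17515.29 / 2747.54189 = 6.37489
γ₂ = 6.37489 − 3 ≈ 3.3749

3.3749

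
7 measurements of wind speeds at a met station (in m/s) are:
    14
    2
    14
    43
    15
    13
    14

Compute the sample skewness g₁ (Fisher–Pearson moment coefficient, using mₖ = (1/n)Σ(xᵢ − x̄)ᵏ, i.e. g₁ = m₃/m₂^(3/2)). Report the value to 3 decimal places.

1.426

x̄ = (14 + 2 + 14 + 43 + 15 + 13 + 14) / 7 = 16.4286
deviations (xᵢ − x̄): -2.4286, -14.4286, -2.4286, 26.5714, -1.4286, -3.4286, -2.4286
Σ(xᵢ − x̄)² = 945.7143 ⇒ m₂ = 945.7143/7 = 135.10204
Σ(xᵢ − x̄)³ = 15670.5306 ⇒ m₃ = 15670.5306/7 = 2238.64723
m₂^(3/2) = 135.10204^(1.5) = 1570.33700
g₁ = m₃ / m₂^(3/2) = 2238.64723 / 1570.33700 ≈ 1.426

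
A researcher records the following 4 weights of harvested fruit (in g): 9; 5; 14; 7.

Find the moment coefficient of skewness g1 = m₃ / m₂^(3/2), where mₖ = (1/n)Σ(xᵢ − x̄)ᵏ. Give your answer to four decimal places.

x̄ = (9 + 5 + 14 + 7) / 4 = 8.7500
deviations (xᵢ − x̄): 0.2500, -3.7500, 5.2500, -1.7500
Σ(xᵢ − x̄)² = 44.7500 ⇒ m₂ = 44.7500/4 = 11.18750
Σ(xᵢ − x̄)³ = 86.6250 ⇒ m₃ = 86.6250/4 = 21.65625
m₂^(3/2) = 11.18750^(1.5) = 37.41964
g1 = m₃ / m₂^(3/2) = 21.65625 / 37.41964 ≈ 0.5787

0.5787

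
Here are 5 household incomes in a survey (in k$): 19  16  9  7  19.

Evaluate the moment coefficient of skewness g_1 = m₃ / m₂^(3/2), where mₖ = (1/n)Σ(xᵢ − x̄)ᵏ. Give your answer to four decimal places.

-0.3243

x̄ = (19 + 16 + 9 + 7 + 19) / 5 = 14.0000
deviations (xᵢ − x̄): 5.0000, 2.0000, -5.0000, -7.0000, 5.0000
Σ(xᵢ − x̄)² = 128.0000 ⇒ m₂ = 128.0000/5 = 25.60000
Σ(xᵢ − x̄)³ = -210.0000 ⇒ m₃ = -210.0000/5 = -42.00000
m₂^(3/2) = 25.60000^(1.5) = 129.52689
g_1 = m₃ / m₂^(3/2) = -42.00000 / 129.52689 ≈ -0.3243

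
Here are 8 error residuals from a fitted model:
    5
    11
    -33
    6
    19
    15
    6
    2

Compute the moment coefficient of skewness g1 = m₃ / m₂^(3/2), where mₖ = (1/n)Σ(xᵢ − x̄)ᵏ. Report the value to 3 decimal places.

-1.697

x̄ = (5 + 11 - 33 + 6 + 19 + 15 + 6 + 2) / 8 = 3.8750
deviations (xᵢ − x̄): 1.1250, 7.1250, -36.8750, 2.1250, 15.1250, 11.1250, 2.1250, -1.8750
Σ(xᵢ − x̄)² = 1776.8750 ⇒ m₂ = 1776.8750/8 = 222.10938
Σ(xᵢ − x̄)³ = -44928.6563 ⇒ m₃ = -44928.6563/8 = -5616.08203
m₂^(3/2) = 222.10938^(1.5) = 3310.17028
g1 = m₃ / m₂^(3/2) = -5616.08203 / 3310.17028 ≈ -1.697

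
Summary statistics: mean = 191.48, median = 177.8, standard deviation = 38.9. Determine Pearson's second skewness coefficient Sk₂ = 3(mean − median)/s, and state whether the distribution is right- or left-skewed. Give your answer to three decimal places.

Sk₂ = 3(191.48 − 177.8) / 38.9 = 3 × 13.6800 / 38.9
    = 41.0400 / 38.9 ≈ 1.055
Sk₂ > 0 ⇒ mean > median ⇒ right-skewed (positive skew).

1.055, right-skewed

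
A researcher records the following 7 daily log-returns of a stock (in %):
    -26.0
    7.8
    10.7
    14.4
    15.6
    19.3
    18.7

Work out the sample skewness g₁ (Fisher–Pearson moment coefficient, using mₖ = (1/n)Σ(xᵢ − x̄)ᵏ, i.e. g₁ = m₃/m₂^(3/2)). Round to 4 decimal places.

x̄ = (-26.0 + 7.8 + 10.7 + 14.4 + 15.6 + 19.3 + 18.7) / 7 = 8.6429
deviations (xᵢ − x̄): -34.6429, -0.8429, 2.0571, 5.7571, 6.9571, 10.6571, 10.0571
Σ(xᵢ − x̄)² = 1501.3371 ⇒ m₂ = 1501.3371/7 = 214.47673
Σ(xᵢ − x̄)³ = -38812.5606 ⇒ m₃ = -38812.5606/7 = -5544.65152
m₂^(3/2) = 214.47673^(1.5) = 3141.01698
g₁ = m₃ / m₂^(3/2) = -5544.65152 / 3141.01698 ≈ -1.7652

-1.7652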